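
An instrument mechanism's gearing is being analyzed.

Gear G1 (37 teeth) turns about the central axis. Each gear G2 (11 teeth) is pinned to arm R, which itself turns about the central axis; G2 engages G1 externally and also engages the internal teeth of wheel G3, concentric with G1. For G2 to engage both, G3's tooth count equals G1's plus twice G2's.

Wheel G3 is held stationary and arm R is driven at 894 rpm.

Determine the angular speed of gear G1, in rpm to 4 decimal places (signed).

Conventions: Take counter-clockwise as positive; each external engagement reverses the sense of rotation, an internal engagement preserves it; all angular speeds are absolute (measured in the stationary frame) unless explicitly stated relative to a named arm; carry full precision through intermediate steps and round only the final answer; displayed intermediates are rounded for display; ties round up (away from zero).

+2319.5676 rpm

recognized (axles ride arm R): planetary set, 37/11/59 teeth
normalise by the input: solve with ω_arm = 1, then scale by 894 rpm
ring teeth: 37 + 2·11 = 59
37(ω_sun−ω_arm) = −59(ω_ring−ω_arm),  ω_ring = 0, ω_arm = 1
ω_sun = 1 − (59/37)(0−1) = 96/37
scale: ω_sun = 96/37 × 894 rpm = +2319.5676 rpm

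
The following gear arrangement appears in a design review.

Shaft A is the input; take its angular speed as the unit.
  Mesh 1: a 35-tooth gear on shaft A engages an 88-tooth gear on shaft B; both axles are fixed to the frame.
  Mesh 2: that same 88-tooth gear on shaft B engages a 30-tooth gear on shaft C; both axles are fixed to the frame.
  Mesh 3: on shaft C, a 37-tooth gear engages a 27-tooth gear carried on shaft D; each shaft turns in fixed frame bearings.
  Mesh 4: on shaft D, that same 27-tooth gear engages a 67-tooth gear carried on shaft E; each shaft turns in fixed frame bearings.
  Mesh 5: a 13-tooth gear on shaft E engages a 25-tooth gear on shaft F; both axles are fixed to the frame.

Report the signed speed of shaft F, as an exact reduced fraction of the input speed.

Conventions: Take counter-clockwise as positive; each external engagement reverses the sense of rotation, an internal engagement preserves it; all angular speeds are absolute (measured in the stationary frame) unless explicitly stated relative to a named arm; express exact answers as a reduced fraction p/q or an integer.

5-mesh fixed-axis compound train (all bearings frame-fixed)
mesh 1 [35T→88T]: |ω|/ω_in = 1×35/88 = 35/88, sense flips to −
mesh 2 [88T→30T]: |ω|/ω_in = (35/88)×88/30 = 7/6, sense flips to +
mesh 3 [37T→27T]: |ω|/ω_in = (7/6)×37/27 = 259/162, sense flips to −
mesh 4 [27T→67T]: |ω|/ω_in = (259/162)×27/67 = 259/402, sense flips to +
mesh 5 [13T→25T]: |ω|/ω_in = (259/402)×13/25 = 3367/10050, sense flips to −
signed output speed (× input speed) = -3367/10050

-3367/10050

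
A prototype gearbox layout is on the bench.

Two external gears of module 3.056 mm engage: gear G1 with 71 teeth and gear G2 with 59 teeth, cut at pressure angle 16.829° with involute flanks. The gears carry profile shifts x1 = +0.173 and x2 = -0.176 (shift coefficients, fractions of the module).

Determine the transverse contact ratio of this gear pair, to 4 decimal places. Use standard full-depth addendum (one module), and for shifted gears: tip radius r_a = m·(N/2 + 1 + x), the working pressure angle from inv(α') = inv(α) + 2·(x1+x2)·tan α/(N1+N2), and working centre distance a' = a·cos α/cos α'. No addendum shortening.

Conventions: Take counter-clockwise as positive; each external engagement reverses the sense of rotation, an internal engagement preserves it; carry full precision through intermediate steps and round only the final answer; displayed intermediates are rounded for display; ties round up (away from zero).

class = single-mesh tooth geometry [involute pair 71T × 59T, m = 3.056]
base radii: r_b1 = 103.841793, r_b2 = 86.291068
tip radii: r_a1 = 112.072688, r_a2 = 92.670144
inv(α') = inv(16.829°) + 2·(+0.173-0.176)·tan α/(71+59) = 0.00873475  ⇒  α' = 16.82025°
a' = a·cos α / cos α' = 198.6400·cos 16.829°/cos 16.82025° = 198.630830
action lengths: √(r_a1²−r_b1²) = 42.156486, √(r_a2²−r_b2²) = 33.787678
base pitch p_b = π·m·cos α = 9.189538
CR = (42.156486 + 33.787678 − 198.630830·sin 16.82025°)/9.189538 = 2.009495
contact ratio ≈ 2.0095

2.0095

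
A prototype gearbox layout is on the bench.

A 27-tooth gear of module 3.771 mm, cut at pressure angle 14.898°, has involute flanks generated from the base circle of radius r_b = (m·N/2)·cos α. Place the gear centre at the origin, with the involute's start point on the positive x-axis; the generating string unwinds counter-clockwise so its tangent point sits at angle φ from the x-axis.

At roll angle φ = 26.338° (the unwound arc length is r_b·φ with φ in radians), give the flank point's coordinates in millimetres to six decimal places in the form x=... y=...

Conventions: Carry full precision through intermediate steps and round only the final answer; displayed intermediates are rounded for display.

x=54.123761 y=1.559534

recognized (one wheel, involute flank): single-mesh tooth geometry, m = 3.771, N = 27
pitch radius r_p = m·N/2 = 3.771·27/2 = 50.908500
base radius r_b = r_p·cos α = 50.908500·cos 14.898° = 49.197214
roll angle φ = 26.338° = 0.45968482 rad
x = r_b·(cos φ + φ·sin φ) = 54.123761
y = r_b·(sin φ − φ·cos φ) = 1.559534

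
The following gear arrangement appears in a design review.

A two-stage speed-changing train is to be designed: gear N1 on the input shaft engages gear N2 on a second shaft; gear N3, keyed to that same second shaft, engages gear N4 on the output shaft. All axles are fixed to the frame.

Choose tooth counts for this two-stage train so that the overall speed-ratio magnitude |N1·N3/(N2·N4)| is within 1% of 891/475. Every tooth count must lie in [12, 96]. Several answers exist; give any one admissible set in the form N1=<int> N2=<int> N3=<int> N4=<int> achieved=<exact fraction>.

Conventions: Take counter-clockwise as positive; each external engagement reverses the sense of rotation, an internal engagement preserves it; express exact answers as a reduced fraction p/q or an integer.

2-stage fixed-axis compound train for ratio 891/475
target = 891/475 in lowest terms: an exact hit needs N1·N3 = k·891 and N2·N4 = k·475 for one integer k, every count in [12, 96]; additionally prefer no 1:1 stage (N1 ≠ N2, N3 ≠ N4)
k = 1: N1·N3 = 891 = 27·33, N2·N4 = 475 = 19·25
achieved = 27·33/(19·25) = 891/475; |achieved − target| = 0 ≤ 891/47500 ✓

N1=27 N2=19 N3=33 N4=25 achieved=891/475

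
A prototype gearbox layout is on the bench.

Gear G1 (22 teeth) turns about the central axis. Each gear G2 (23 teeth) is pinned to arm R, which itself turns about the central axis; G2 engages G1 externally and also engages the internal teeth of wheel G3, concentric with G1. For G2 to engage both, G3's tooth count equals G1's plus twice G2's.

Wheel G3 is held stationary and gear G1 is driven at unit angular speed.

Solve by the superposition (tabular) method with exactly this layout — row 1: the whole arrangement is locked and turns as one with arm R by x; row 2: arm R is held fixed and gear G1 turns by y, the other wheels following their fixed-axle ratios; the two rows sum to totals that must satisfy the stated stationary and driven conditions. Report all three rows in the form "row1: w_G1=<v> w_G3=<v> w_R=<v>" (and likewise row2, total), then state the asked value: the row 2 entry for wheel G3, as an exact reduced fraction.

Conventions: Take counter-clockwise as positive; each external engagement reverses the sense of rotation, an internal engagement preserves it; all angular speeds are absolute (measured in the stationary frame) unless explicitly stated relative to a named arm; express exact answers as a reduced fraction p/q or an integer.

row1: w_G1=11/45 w_G3=11/45 w_R=11/45
row2: w_G1=34/45 w_G3=-11/45 w_R=0
total: w_G1=1 w_G3=0 w_R=11/45
asked value: -11/45

class = planetary set [G3 = 22+2·23 = 68; Willis about the carrier]
superposition row 1 [locked train]: every member turns x
row 2 — arm fixed, fixed-axis ratios: sun y, ring −(22/68)·y, arm 0
boundary: total ω_ring = x − (22/68)·y = 0 and total ω_sun = x + y = 1  ⇒  y = 34/45, x = 11/45
row 2 ring = −(22/68)·34/45 = -11/45
totals (row 1 + row 2): sun 11/45 + 34/45 = 1, ring 11/45 + (-11/45) = 0, arm 11/45 + 0 = 11/45
asked cell (row2, ring) = -11/45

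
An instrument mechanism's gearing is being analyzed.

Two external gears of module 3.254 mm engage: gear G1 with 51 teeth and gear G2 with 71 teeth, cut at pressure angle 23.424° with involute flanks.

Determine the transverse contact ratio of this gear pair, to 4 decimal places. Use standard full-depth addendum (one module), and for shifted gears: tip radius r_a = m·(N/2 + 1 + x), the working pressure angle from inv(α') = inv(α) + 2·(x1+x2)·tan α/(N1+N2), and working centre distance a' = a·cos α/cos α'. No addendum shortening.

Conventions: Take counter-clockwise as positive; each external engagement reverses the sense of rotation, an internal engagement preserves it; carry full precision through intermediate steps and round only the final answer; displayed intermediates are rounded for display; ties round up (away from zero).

1.6158

single-mesh involute tooth geometry (51T engaging 71T at module 3.254)
base radii: r_b1 = 76.138715, r_b2 = 105.997035
tip radii: r_a1 = 86.231000, r_a2 = 118.771000
no profile shift: α' = α, a' = a
action lengths: √(r_a1²−r_b1²) = 40.480630, √(r_a2²−r_b2²) = 53.583384
base pitch p_b = π·m·cos α = 9.380268
CR = (40.480630 + 53.583384 − 198.494000·sin 23.42400°)/9.380268 = 1.615758
contact ratio ≈ 1.6158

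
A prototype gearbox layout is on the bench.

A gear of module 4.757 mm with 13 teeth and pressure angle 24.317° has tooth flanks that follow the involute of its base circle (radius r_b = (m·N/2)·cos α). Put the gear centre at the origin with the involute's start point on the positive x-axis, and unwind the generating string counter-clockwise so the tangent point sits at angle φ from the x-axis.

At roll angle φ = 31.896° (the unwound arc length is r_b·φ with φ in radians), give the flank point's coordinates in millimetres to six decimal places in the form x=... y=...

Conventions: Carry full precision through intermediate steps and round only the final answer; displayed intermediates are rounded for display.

x=32.210902 y=1.570722

topology: single-mesh involute geometry — m = 4.757, N = 13
pitch radius r_p = m·N/2 = 4.757·13/2 = 30.920500
base radius r_b = r_p·cos α = 30.920500·cos 24.317° = 28.177268
roll angle φ = 31.896° = 0.55669022 rad
x = r_b·(cos φ + φ·sin φ) = 32.210902
y = r_b·(sin φ − φ·cos φ) = 1.570722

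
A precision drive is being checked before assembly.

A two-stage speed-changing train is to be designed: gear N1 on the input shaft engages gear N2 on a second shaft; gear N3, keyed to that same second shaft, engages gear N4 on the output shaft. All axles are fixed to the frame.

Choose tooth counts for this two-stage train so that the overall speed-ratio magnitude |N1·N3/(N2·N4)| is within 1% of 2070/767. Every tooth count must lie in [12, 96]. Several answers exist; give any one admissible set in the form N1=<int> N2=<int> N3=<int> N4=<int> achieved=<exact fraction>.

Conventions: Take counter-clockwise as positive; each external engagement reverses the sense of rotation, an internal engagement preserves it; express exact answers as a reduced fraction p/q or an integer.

N1=23 N2=13 N3=90 N4=59 achieved=2070/767

class = fixed-axis compound train [2-stage, 2070/767 wanted]
target = 2070/767 in lowest terms: an exact hit needs N1·N3 = k·2070 and N2·N4 = k·767 for one integer k, every count in [12, 96]; additionally prefer no 1:1 stage (N1 ≠ N2, N3 ≠ N4)
k = 1: N1·N3 = 2070 = 23·90, N2·N4 = 767 = 13·59
achieved = 23·90/(13·59) = 2070/767; |achieved − target| = 0 ≤ 207/7670 ✓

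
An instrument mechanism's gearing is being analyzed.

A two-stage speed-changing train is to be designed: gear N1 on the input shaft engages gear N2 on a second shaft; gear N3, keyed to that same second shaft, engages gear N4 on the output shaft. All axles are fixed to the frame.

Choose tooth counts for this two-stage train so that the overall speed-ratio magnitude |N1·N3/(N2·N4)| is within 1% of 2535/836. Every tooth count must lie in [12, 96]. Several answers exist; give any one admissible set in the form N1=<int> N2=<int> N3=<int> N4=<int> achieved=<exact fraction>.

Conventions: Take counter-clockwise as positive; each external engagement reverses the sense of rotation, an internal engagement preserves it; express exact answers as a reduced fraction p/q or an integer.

2-stage fixed-axis compound train for ratio 2535/836
target = 2535/836 in lowest terms: an exact hit needs N1·N3 = k·2535 and N2·N4 = k·836 for one integer k, every count in [12, 96]; additionally prefer no 1:1 stage (N1 ≠ N2, N3 ≠ N4)
k = 1: N1·N3 = 2535 = 39·65, N2·N4 = 836 = 19·44
achieved = 39·65/(19·44) = 2535/836; |achieved − target| = 0 ≤ 507/16720 ✓

N1=39 N2=19 N3=65 N4=44 achieved=2535/836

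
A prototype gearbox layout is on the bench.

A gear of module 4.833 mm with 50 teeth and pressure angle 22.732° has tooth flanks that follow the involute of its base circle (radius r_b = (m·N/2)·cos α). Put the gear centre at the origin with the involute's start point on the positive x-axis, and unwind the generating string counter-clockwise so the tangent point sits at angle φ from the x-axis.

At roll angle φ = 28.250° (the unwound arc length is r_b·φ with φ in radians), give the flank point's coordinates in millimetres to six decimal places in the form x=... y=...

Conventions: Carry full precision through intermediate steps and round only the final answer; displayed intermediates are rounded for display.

class = single-mesh tooth geometry [base-circle involute, m = 4.833, 50T]
pitch radius r_p = m·N/2 = 4.833·50/2 = 120.825000
base radius r_b = r_p·cos α = 120.825000·cos 22.732° = 111.439606
roll angle φ = 28.250° = 0.49305551 rad
x = r_b·(cos φ + φ·sin φ) = 124.173097
y = r_b·(sin φ − φ·cos φ) = 4.345212

x=124.173097 y=4.345212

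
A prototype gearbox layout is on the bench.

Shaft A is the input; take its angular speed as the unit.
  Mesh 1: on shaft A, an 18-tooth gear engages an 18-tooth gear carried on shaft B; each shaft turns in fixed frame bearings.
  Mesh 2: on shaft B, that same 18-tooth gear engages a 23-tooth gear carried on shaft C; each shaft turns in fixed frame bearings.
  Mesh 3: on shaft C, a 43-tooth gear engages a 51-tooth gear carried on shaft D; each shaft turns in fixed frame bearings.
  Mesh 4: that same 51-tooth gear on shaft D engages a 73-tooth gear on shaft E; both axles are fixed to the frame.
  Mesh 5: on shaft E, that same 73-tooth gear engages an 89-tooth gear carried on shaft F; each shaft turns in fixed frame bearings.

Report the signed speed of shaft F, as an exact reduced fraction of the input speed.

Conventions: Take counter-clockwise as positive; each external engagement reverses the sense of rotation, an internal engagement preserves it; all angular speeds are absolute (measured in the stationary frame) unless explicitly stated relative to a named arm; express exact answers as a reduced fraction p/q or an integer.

-774/2047

5-mesh fixed-axis compound train (all bearings frame-fixed)
mesh 1 [18T→18T]: |ω|/ω_in = 1×18/18 = 1, sense flips to −
mesh 2 [18T→23T]: |ω|/ω_in = 1×18/23 = 18/23, sense flips to +
mesh 3 [43T→51T]: |ω|/ω_in = (18/23)×43/51 = 258/391, sense flips to −
mesh 4 [51T→73T]: |ω|/ω_in = (258/391)×51/73 = 774/1679, sense flips to +
mesh 5 [73T→89T]: |ω|/ω_in = (774/1679)×73/89 = 774/2047, sense flips to −
signed output speed (× input speed) = -774/2047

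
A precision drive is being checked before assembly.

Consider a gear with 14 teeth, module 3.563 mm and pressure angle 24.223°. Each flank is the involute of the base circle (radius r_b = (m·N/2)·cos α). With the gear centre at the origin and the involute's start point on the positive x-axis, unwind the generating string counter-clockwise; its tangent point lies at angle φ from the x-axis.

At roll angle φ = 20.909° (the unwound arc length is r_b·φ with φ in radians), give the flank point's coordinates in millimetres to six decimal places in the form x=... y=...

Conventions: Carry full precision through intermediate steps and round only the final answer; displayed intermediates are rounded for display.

class = single-mesh tooth geometry [base-circle involute, m = 3.563, 14T]
pitch radius r_p = m·N/2 = 3.563·14/2 = 24.941000
base radius r_b = r_p·cos α = 24.941000·cos 24.223° = 22.745082
roll angle φ = 20.909° = 0.36493089 rad
x = r_b·(cos φ + φ·sin φ) = 24.209562
y = r_b·(sin φ − φ·cos φ) = 0.363583

x=24.209562 y=0.363583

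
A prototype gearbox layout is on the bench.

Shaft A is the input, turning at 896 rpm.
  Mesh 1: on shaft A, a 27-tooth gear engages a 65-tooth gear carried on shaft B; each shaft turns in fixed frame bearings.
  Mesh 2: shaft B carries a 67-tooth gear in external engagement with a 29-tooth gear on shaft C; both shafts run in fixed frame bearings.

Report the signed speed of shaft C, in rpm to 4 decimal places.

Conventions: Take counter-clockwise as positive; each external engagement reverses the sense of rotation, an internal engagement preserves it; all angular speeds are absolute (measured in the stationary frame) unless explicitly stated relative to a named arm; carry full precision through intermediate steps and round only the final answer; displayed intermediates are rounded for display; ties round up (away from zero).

2-mesh fixed-axis compound train (all bearings frame-fixed)
mesh 1 [27T→65T]: ω = 896.0000×27/65 = 372.1846 rpm, sense flips to −
mesh 2 [67T→29T]: ω = 372.1846×67/29 = 859.8748 rpm, sense flips to +
signed output speed = +859.8748 rpm

+859.8748 rpm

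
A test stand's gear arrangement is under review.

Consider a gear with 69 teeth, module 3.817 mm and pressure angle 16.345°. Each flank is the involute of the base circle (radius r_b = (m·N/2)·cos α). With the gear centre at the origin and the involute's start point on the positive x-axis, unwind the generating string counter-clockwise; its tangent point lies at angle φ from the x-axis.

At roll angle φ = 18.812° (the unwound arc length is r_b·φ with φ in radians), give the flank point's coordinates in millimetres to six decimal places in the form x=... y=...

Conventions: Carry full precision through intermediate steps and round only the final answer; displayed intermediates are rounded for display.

x=132.992996 y=1.474862

class = single-mesh tooth geometry [base-circle involute, m = 3.817, 69T]
pitch radius r_p = m·N/2 = 3.817·69/2 = 131.686500
base radius r_b = r_p·cos α = 131.686500·cos 16.345° = 126.364332
roll angle φ = 18.812° = 0.32833134 rad
x = r_b·(cos φ + φ·sin φ) = 132.992996
y = r_b·(sin φ − φ·cos φ) = 1.474862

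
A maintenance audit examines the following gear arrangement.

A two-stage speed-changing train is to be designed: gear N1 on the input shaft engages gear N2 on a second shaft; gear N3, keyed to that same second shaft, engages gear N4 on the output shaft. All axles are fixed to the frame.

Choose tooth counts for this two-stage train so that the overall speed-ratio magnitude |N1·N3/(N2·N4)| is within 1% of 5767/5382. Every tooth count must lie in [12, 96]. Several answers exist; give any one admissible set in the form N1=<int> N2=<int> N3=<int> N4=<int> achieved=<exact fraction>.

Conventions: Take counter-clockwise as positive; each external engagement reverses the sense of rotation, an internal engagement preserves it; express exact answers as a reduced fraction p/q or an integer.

N1=73 N2=69 N3=79 N4=78 achieved=5767/5382

2-stage fixed-axis compound train for ratio 5767/5382
target = 5767/5382 in lowest terms: an exact hit needs N1·N3 = k·5767 and N2·N4 = k·5382 for one integer k, every count in [12, 96]; additionally prefer no 1:1 stage (N1 ≠ N2, N3 ≠ N4)
k = 1: N1·N3 = 5767 = 73·79, N2·N4 = 5382 = 69·78
achieved = 73·79/(69·78) = 5767/5382; |achieved − target| = 0 ≤ 5767/538200 ✓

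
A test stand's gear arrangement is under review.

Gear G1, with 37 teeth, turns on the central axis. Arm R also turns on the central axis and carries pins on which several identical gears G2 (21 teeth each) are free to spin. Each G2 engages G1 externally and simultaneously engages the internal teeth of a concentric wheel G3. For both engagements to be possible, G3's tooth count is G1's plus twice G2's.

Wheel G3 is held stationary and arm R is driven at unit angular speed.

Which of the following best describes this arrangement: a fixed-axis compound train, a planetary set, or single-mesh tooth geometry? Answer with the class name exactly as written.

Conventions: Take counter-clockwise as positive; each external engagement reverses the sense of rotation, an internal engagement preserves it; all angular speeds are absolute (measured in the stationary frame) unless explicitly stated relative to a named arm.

topology: planetary set — G1 37T / G2 21T / G3 79T, arm = carrier (Willis)
classification: planetary set

planetary set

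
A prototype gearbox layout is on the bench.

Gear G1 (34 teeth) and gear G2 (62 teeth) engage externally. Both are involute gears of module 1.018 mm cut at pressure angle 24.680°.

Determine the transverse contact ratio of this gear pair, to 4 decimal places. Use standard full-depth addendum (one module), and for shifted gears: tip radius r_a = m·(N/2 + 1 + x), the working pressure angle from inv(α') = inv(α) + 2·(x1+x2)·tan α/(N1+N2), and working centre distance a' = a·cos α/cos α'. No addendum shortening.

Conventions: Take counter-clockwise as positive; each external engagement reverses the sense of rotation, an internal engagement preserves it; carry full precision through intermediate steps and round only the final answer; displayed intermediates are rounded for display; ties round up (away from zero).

topology: single-mesh involute geometry — m = 1.018, 34T/62T pair
base radii: r_b1 = 15.725166, r_b2 = 28.675302
tip radii: r_a1 = 18.324000, r_a2 = 32.576000
no profile shift: α' = α, a' = a
action lengths: √(r_a1²−r_b1²) = 9.406813, √(r_a2²−r_b2²) = 15.457128
base pitch p_b = π·m·cos α = 2.906004
CR = (9.406813 + 15.457128 − 48.864000·sin 24.68000°)/2.906004 = 1.535023
contact ratio ≈ 1.5350

1.5350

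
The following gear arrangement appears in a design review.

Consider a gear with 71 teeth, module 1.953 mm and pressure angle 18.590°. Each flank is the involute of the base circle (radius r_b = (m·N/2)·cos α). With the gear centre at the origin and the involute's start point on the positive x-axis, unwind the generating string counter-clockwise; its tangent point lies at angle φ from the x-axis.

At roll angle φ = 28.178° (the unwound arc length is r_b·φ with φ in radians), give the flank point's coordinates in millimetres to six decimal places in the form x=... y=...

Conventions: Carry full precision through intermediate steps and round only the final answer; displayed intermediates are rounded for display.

class = single-mesh tooth geometry [base-circle involute, m = 1.953, 71T]
pitch radius r_p = m·N/2 = 1.953·71/2 = 69.331500
base radius r_b = r_p·cos α = 69.331500·cos 18.590° = 65.714064
roll angle φ = 28.178° = 0.49179888 rad
x = r_b·(cos φ + φ·sin φ) = 73.186958
y = r_b·(sin φ − φ·cos φ) = 2.543074

x=73.186958 y=2.543074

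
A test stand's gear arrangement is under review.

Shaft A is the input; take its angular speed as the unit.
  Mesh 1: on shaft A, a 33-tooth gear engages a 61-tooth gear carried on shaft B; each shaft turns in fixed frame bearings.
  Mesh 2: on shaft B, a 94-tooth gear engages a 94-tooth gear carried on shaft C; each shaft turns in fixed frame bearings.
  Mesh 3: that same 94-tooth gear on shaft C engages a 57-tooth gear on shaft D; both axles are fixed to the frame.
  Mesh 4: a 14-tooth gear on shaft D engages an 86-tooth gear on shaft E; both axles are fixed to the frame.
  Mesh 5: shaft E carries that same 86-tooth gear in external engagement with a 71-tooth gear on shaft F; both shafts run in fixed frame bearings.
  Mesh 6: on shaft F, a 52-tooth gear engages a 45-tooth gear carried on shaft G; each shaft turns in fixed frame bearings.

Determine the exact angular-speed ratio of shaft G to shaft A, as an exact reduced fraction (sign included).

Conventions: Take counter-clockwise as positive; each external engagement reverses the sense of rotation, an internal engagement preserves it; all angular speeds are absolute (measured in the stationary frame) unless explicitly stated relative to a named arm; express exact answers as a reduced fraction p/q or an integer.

class = fixed-axis compound train [6 meshes; 6 ratios multiply, 6 sense flips]
mesh 1 [33T→61T]: running ratio 33/61, sense −
mesh 2 [94T→94T]: running ratio 33/61, sense +
mesh 3 [94T→57T]: running ratio 1034/1159, sense −
mesh 4 [14T→86T]: running ratio 7238/49837, sense +
mesh 5 [86T→71T]: running ratio 14476/82289, sense −
mesh 6 [52T→45T]: running ratio 752752/3703005, sense +
ω_out/ω_in = 752752/3703005

752752/3703005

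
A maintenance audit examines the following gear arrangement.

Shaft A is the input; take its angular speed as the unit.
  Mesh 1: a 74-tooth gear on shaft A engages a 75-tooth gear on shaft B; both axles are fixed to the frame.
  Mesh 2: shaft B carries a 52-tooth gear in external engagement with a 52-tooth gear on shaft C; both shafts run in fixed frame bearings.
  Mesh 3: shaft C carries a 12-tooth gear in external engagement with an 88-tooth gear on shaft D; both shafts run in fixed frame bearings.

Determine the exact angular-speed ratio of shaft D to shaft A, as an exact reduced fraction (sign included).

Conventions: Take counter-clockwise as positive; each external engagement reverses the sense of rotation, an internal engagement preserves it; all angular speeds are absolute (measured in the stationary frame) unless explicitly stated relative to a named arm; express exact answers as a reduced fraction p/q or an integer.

class = fixed-axis compound train [3 meshes; 3 ratios multiply, 3 sense flips]
mesh 1 [74T→75T]: running ratio 74/75, sense −
mesh 2 [52T→52T]: running ratio 74/75, sense +
mesh 3 [12T→88T]: running ratio 37/275, sense −
ω_out/ω_in = -37/275

-37/275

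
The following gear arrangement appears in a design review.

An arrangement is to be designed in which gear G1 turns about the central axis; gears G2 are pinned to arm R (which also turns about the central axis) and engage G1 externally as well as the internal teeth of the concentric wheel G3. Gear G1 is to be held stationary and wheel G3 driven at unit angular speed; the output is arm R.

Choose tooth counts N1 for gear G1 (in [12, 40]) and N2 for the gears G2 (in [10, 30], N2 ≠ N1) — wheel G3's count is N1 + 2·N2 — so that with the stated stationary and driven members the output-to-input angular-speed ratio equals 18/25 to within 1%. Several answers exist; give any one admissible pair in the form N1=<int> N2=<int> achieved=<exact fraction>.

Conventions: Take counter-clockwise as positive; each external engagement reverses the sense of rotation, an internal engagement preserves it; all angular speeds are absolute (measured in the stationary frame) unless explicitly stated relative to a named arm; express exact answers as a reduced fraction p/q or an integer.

planetary set to be sized for 18/25 (Willis relation)
Willis with ω_sun = 0: ω_arm/ω_ring = N3/(N1+N3); set equal to 18/25  ⇒  N3/N1 = (18/25)/(1 − 18/25) = 18/7
N3 = N1 + 2·N2  ⇒  N2/N1 = (N3/N1 − 1)/2 = (18/7 − 1)/2 = 11/14
smallest multiple with N1 ≥ 12 and N2 ≥ 10: k = 1  ⇒  N1 = 1·14 = 14, N2 = 1·11 = 11 (N1 ≤ 40, N2 ≤ 30, N2 ≠ N1 ✓), N3 = 14 + 2·11 = 36
check: N3/(N1+N3) with N1 = 14, N3 = 36 gives 18/25; |achieved − target| = 0 ≤ 9/1250 ✓

N1=14 N2=11 achieved=18/25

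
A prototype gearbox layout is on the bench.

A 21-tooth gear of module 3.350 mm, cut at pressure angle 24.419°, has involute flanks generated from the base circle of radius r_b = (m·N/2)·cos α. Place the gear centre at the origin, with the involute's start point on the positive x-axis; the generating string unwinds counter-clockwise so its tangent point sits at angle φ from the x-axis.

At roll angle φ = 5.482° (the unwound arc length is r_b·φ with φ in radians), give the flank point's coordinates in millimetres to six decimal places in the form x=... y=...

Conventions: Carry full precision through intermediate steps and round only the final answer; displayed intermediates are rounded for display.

x=32.174744 y=0.009343

class = single-mesh tooth geometry [base-circle involute, m = 3.350, 21T]
pitch radius r_p = m·N/2 = 3.350·21/2 = 35.175000
base radius r_b = r_p·cos α = 35.175000·cos 24.419° = 32.028477
roll angle φ = 5.482° = 0.09567895 rad
x = r_b·(cos φ + φ·sin φ) = 32.174744
y = r_b·(sin φ − φ·cos φ) = 0.009343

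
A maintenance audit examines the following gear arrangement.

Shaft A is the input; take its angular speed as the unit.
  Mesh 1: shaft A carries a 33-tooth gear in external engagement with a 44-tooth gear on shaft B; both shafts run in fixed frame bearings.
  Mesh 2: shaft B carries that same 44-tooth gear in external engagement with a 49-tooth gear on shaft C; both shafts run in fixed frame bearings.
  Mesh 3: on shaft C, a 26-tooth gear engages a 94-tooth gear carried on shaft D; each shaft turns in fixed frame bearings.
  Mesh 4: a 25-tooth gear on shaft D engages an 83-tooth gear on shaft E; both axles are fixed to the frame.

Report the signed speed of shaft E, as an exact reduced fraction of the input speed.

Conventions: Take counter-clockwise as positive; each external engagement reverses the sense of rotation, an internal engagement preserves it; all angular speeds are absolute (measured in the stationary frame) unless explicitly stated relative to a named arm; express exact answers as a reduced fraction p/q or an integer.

10725/191149

4-mesh fixed-axis compound train (all bearings frame-fixed)
mesh 1 [33T→44T]: |ω|/ω_in = 1×33/44 = 3/4, sense flips to −
mesh 2 [44T→49T]: |ω|/ω_in = (3/4)×44/49 = 33/49, sense flips to +
mesh 3 [26T→94T]: |ω|/ω_in = (33/49)×26/94 = 429/2303, sense flips to −
mesh 4 [25T→83T]: |ω|/ω_in = (429/2303)×25/83 = 10725/191149, sense flips to +
signed output speed (× input speed) = 10725/191149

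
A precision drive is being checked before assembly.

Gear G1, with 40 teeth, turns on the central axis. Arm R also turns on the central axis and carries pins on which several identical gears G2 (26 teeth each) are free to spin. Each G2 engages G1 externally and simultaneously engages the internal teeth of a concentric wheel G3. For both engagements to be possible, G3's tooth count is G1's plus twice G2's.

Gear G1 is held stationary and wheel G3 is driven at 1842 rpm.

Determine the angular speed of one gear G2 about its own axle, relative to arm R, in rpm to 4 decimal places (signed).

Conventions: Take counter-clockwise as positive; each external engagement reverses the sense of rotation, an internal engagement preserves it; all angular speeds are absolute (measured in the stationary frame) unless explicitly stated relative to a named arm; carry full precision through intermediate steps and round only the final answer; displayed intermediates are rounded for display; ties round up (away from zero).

+1975.1049 rpm

class = planetary set [G3 = 40+2·26 = 92; Willis about the carrier]
normalise by the input: solve with ω_ring = 1, then scale by 1842 rpm
ring teeth: 40 + 2·26 = 92
40(ω_sun−ω_arm) = −92(ω_ring−ω_arm),  ω_sun = 0, ω_ring = 1
40(0−ω_arm) = −92(1−ω_arm)  ⇒  132·ω_arm = 92  ⇒  ω_arm = 23/33
sun–planet mesh: 40·(0−23/33) = −26·(ω_p−ω_arm)  ⇒  ω_p−ω_arm = 460/429
scale: ω_p−ω_arm = 460/429 × 1842 rpm = +1975.1049 rpm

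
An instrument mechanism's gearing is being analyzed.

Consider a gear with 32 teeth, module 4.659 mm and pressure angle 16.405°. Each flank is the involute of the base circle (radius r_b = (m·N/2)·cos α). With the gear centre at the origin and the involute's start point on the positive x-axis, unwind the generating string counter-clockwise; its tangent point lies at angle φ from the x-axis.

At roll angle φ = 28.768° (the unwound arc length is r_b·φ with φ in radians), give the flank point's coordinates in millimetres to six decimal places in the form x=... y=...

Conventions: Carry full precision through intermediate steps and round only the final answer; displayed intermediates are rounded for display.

single-mesh involute tooth geometry (32T wheel at module 4.659)
pitch radius r_p = m·N/2 = 4.659·32/2 = 74.544000
base radius r_b = r_p·cos α = 74.544000·cos 16.405° = 71.509264
roll angle φ = 28.768° = 0.50209632 rad
x = r_b·(cos φ + φ·sin φ) = 79.962844
y = r_b·(sin φ − φ·cos φ) = 2.941805

x=79.962844 y=2.941805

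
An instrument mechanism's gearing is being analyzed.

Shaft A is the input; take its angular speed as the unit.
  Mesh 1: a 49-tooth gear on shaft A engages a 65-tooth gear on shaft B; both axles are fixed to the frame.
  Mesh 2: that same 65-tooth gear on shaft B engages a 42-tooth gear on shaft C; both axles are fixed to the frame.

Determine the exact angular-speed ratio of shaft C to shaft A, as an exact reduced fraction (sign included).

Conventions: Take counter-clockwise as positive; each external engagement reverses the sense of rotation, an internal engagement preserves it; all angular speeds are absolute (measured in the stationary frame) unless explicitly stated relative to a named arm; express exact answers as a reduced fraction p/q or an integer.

class = fixed-axis compound train [2 meshes; 2 ratios multiply, 2 sense flips]
mesh 1 [49T→65T]: running ratio 49/65, sense −
mesh 2 [65T→42T]: running ratio 7/6, sense +
ω_out/ω_in = 7/6

7/6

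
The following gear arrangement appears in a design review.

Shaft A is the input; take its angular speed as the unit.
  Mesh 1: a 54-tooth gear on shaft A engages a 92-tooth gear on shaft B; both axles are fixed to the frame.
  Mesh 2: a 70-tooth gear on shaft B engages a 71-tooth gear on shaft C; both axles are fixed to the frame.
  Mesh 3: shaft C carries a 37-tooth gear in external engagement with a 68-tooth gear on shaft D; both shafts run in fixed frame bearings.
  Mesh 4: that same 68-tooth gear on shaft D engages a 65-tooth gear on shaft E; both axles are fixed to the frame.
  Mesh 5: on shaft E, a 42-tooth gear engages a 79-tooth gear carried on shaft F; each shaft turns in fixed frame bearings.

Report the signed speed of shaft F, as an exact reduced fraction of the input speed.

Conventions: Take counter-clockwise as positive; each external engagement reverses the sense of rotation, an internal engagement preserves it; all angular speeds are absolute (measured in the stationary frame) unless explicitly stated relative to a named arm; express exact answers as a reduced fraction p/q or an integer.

-293706/1677091

5-mesh fixed-axis compound train (all bearings frame-fixed)
mesh 1 [54T→92T]: |ω|/ω_in = 1×54/92 = 27/46, sense flips to −
mesh 2 [70T→71T]: |ω|/ω_in = (27/46)×70/71 = 945/1633, sense flips to +
mesh 3 [37T→68T]: |ω|/ω_in = (945/1633)×37/68 = 34965/111044, sense flips to −
mesh 4 [68T→65T]: |ω|/ω_in = (34965/111044)×68/65 = 6993/21229, sense flips to +
mesh 5 [42T→79T]: |ω|/ω_in = (6993/21229)×42/79 = 293706/1677091, sense flips to −
signed output speed (× input speed) = -293706/1677091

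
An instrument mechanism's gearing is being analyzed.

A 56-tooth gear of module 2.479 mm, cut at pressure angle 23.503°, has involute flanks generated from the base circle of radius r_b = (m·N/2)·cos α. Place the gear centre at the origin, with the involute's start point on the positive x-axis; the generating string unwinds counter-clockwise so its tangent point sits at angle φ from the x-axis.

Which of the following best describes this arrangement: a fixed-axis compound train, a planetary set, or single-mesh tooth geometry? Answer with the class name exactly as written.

single-mesh tooth geometry

class = single-mesh tooth geometry [base-circle involute, m = 2.479, 56T]
classification: single-mesh tooth geometry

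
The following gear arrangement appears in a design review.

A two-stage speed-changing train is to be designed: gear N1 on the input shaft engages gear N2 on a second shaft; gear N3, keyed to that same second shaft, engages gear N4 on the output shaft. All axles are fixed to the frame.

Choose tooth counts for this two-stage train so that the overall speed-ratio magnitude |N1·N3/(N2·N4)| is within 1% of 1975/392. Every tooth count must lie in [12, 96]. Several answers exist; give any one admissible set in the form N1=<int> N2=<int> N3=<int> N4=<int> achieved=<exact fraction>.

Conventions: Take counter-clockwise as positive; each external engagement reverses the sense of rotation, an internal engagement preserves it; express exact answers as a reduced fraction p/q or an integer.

N1=25 N2=14 N3=79 N4=28 achieved=1975/392

2-stage fixed-axis compound train for ratio 1975/392
target = 1975/392 in lowest terms: an exact hit needs N1·N3 = k·1975 and N2·N4 = k·392 for one integer k, every count in [12, 96]; additionally prefer no 1:1 stage (N1 ≠ N2, N3 ≠ N4)
k = 1: N1·N3 = 1975 = 25·79, N2·N4 = 392 = 14·28
achieved = 25·79/(14·28) = 1975/392; |achieved − target| = 0 ≤ 79/1568 ✓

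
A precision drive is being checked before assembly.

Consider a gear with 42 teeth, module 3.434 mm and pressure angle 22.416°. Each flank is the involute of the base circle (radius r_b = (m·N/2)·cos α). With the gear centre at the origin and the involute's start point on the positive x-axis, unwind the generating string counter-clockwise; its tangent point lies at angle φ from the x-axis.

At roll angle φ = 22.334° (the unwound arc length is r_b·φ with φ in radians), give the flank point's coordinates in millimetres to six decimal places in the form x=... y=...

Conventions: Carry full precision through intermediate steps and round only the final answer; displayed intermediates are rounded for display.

x=71.538989 y=1.296269

single-mesh involute tooth geometry (42T wheel at module 3.434)
pitch radius r_p = m·N/2 = 3.434·42/2 = 72.114000
base radius r_b = r_p·cos α = 72.114000·cos 22.416° = 66.665036
roll angle φ = 22.334° = 0.38980184 rad
x = r_b·(cos φ + φ·sin φ) = 71.538989
y = r_b·(sin φ − φ·cos φ) = 1.296269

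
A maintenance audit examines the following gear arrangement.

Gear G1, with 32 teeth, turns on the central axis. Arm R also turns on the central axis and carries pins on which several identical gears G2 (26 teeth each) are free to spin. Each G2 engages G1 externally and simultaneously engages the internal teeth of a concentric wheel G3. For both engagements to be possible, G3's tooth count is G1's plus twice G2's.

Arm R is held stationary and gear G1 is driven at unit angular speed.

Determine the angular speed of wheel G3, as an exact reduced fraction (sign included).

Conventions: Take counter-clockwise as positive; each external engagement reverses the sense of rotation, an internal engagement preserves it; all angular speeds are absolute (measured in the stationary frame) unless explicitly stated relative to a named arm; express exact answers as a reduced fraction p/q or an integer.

class = planetary set [G3 = 32+2·26 = 84; Willis about the carrier]
ring teeth: 32 + 2·26 = 84
32(ω_sun−ω_arm) = −84(ω_ring−ω_arm),  ω_arm = 0, ω_sun = 1
ω_ring = 0 − (32/84)(1−0) = -8/21
exact speed ratio = -8/21

-8/21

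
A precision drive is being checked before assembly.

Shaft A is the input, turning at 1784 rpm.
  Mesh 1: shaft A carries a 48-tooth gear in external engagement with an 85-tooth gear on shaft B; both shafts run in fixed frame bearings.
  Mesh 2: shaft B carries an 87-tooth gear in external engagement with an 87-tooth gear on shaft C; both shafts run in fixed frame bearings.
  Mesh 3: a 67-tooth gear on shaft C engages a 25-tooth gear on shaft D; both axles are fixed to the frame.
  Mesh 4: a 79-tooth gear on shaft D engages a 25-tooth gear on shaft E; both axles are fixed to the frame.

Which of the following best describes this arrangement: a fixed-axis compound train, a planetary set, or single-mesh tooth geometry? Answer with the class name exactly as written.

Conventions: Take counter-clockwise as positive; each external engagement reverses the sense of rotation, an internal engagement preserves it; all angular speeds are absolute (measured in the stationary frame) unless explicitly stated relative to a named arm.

4-mesh fixed-axis compound train (all bearings frame-fixed)
classification: fixed-axis compound train

fixed-axis compound train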